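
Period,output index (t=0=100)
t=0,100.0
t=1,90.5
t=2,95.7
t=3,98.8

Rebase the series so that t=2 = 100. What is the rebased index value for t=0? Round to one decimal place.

Rebased(t=0) = 100.0 / 95.7 × 100 = 104.4932

104.5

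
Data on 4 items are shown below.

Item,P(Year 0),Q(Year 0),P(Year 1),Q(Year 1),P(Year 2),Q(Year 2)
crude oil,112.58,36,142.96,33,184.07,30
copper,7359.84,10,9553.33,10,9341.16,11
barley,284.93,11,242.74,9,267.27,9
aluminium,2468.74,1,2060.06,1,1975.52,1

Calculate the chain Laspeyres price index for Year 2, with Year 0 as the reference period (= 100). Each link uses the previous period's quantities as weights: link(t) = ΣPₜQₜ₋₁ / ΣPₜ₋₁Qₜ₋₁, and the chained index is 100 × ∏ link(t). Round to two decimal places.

125.85

Link Year 0→Year 1:
ΣP(Year 1)Q(Year 0) = 142.96×36 + 9553.33×10 + 242.74×11 + 2060.06×1 = 5146.56 + 95533.3 + 2670.14 + 2060.06 = 105410.06
ΣP(Year 0)Q(Year 0) = 112.58×36 + 7359.84×10 + 284.93×11 + 2468.74×1 = 4052.88 + 73598.4 + 3134.23 + 2468.74 = 83254.25
link = 105410.06/83254.25 = 1.266122
Link Year 1→Year 2:
ΣP(Year 2)Q(Year 1) = 184.07×33 + 9341.16×10 + 267.27×9 + 1975.52×1 = 6074.31 + 93411.6 + 2405.43 + 1975.52 = 103866.86
ΣP(Year 1)Q(Year 1) = 142.96×33 + 9553.33×10 + 242.74×9 + 2060.06×1 = 4717.68 + 95533.3 + 2184.66 + 2060.06 = 104495.7
link = 103866.86/104495.7 = 0.993982
Chained index = 100 × 1.266122 × 0.993982 = 125.8503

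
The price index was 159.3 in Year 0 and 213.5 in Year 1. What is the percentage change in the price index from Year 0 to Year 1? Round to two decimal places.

34.02%

Change = (213.5 − 159.3) / 159.3 × 100
       = 54.2 / 159.3 × 100 = 34.0239%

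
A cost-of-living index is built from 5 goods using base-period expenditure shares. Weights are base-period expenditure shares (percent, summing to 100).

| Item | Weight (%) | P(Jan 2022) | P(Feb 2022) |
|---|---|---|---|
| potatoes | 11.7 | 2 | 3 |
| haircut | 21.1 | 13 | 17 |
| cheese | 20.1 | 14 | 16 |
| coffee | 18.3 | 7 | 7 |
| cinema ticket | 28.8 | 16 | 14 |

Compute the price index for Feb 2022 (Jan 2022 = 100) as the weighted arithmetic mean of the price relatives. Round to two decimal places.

potatoes: 11.7 × (3/2) = 11.7 × 1.500000 = 17.5500
haircut: 21.1 × (17/13) = 21.1 × 1.307692 = 27.5923
cheese: 20.1 × (16/14) = 20.1 × 1.142857 = 22.9714
coffee: 18.3 × (7/7) = 18.3 × 1.000000 = 18.3000
cinema ticket: 28.8 × (14/16) = 28.8 × 0.875000 = 25.2000
Index = Σ wᵢ·(p₁ᵢ/p₀ᵢ) = 17.5500 + 27.5923 + 22.9714 + 18.3000 + 25.2000 = 111.6137

111.61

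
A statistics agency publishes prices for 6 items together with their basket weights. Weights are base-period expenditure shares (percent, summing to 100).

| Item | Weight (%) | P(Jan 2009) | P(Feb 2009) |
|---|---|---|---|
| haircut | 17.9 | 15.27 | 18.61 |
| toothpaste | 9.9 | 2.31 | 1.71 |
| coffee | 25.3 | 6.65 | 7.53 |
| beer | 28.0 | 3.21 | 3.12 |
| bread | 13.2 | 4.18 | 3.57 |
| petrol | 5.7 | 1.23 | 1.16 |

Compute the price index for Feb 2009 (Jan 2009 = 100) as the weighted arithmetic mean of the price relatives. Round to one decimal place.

haircut: 17.9 × (18.61/15.27) = 17.9 × 1.218730 = 21.8153
toothpaste: 9.9 × (1.71/2.31) = 9.9 × 0.740260 = 7.3286
coffee: 25.3 × (7.53/6.65) = 25.3 × 1.132331 = 28.6480
beer: 28.0 × (3.12/3.21) = 28.0 × 0.971963 = 27.2150
bread: 13.2 × (3.57/4.18) = 13.2 × 0.854067 = 11.2737
petrol: 5.7 × (1.16/1.23) = 5.7 × 0.943089 = 5.3756
Index = Σ wᵢ·(p₁ᵢ/p₀ᵢ) = 21.8153 + 7.3286 + 28.6480 + 27.2150 + 11.2737 + 5.3756 = 101.6560

101.7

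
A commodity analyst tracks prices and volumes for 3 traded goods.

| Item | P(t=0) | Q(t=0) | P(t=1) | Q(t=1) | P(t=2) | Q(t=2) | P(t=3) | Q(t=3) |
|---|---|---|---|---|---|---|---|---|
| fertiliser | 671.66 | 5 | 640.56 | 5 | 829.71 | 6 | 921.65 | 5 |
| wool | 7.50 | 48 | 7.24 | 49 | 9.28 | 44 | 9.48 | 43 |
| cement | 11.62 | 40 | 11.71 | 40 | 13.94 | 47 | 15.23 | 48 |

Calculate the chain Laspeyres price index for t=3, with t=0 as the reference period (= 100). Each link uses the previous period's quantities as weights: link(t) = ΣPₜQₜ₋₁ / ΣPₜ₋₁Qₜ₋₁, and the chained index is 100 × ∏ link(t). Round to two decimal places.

Link t=0→t=1:
ΣP(t=1)Q(t=0) = 640.56×5 + 7.24×48 + 11.71×40 = 3202.8 + 347.52 + 468.4 = 4018.72
ΣP(t=0)Q(t=0) = 671.66×5 + 7.50×48 + 11.62×40 = 3358.3 + 360 + 464.8 = 4183.1
link = 4018.72/4183.1 = 0.960704
Link t=1→t=2:
ΣP(t=2)Q(t=1) = 829.71×5 + 9.28×49 + 13.94×40 = 4148.55 + 454.72 + 557.6 = 5160.87
ΣP(t=1)Q(t=1) = 640.56×5 + 7.24×49 + 11.71×40 = 3202.8 + 354.76 + 468.4 = 4025.96
link = 5160.87/4025.96 = 1.281898
Link t=2→t=3:
ΣP(t=3)Q(t=2) = 921.65×6 + 9.48×44 + 15.23×47 = 5529.9 + 417.12 + 715.81 = 6662.83
ΣP(t=2)Q(t=2) = 829.71×6 + 9.28×44 + 13.94×47 = 4978.26 + 408.32 + 655.18 = 6041.76
link = 6662.83/6041.76 = 1.102796
Chained index = 100 × 0.960704 × 1.281898 × 1.102796 = 135.8120

135.81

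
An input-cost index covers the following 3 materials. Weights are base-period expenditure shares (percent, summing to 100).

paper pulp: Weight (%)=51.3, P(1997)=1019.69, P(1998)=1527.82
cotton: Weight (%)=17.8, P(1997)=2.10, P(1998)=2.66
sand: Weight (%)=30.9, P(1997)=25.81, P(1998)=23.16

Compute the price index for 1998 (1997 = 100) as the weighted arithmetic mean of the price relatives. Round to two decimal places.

paper pulp: 51.3 × (1527.82/1019.69) = 51.3 × 1.498318 = 76.8637
cotton: 17.8 × (2.66/2.10) = 17.8 × 1.266667 = 22.5467
sand: 30.9 × (23.16/25.81) = 30.9 × 0.897327 = 27.7274
Index = Σ wᵢ·(p₁ᵢ/p₀ᵢ) = 76.8637 + 22.5467 + 27.7274 = 127.1378

127.14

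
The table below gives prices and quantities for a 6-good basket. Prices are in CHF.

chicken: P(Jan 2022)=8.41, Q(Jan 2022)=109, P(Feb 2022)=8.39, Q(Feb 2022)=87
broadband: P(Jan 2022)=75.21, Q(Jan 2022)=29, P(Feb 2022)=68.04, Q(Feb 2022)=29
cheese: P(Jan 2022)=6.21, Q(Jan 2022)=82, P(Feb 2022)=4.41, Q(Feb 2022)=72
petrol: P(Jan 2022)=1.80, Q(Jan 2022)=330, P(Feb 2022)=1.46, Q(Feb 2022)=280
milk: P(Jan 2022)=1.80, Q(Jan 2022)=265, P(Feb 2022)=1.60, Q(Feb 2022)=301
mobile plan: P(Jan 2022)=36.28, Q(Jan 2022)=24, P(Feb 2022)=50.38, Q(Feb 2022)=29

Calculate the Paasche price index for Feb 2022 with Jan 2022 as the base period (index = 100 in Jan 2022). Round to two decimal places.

98.43

Paasche price index uses current-period quantities as weights.
ΣP(Feb 2022)·Q(Feb 2022) = 8.39×87 + 68.04×29 + 4.41×72 + 1.46×280 + 1.60×301 + 50.38×29 = 729.93 + 1973.16 + 317.52 + 408.8 + 481.6 + 1461.02 = 5372.03
ΣP(Jan 2022)·Q(Feb 2022) = 8.41×87 + 75.21×29 + 6.21×72 + 1.80×280 + 1.80×301 + 36.28×29 = 731.67 + 2181.09 + 447.12 + 504 + 541.8 + 1052.12 = 5457.8
Index = 5372.03 / 5457.8 × 100 = 98.4285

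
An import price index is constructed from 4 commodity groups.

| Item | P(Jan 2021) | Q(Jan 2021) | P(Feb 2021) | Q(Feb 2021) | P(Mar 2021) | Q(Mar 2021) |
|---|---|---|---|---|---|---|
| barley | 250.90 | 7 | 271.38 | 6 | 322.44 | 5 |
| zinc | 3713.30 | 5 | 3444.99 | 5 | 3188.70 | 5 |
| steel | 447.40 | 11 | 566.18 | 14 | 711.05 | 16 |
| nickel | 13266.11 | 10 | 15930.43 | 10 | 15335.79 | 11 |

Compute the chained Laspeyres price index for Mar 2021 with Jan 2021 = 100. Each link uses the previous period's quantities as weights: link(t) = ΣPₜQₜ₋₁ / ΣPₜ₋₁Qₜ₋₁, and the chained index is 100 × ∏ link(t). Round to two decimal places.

113.87

Link Jan 2021→Feb 2021:
ΣP(Feb 2021)Q(Jan 2021) = 271.38×7 + 3444.99×5 + 566.18×11 + 15930.43×10 = 1899.66 + 17224.95 + 6227.98 + 159304.3 = 184656.89
ΣP(Jan 2021)Q(Jan 2021) = 250.90×7 + 3713.30×5 + 447.40×11 + 13266.11×10 = 1756.3 + 18566.5 + 4921.4 + 132661.1 = 157905.3
link = 184656.89/157905.3 = 1.169415
Link Feb 2021→Mar 2021:
ΣP(Mar 2021)Q(Feb 2021) = 322.44×6 + 3188.70×5 + 711.05×14 + 15335.79×10 = 1934.64 + 15943.5 + 9954.7 + 153357.9 = 181190.74
ΣP(Feb 2021)Q(Feb 2021) = 271.38×6 + 3444.99×5 + 566.18×14 + 15930.43×10 = 1628.28 + 17224.95 + 7926.52 + 159304.3 = 186084.05
link = 181190.74/186084.05 = 0.973704
Chained index = 100 × 1.169415 × 0.973704 = 113.8664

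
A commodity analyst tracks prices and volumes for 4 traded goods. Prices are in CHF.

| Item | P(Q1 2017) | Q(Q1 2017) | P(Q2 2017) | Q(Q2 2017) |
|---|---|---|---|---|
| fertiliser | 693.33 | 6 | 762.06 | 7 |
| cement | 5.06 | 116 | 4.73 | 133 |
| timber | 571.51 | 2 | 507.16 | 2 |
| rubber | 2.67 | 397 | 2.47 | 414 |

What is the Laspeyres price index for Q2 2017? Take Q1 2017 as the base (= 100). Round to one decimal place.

102.4

Laspeyres price index uses base-period quantities as weights.
ΣP(Q2 2017)·Q(Q1 2017) = 762.06×6 + 4.73×116 + 507.16×2 + 2.47×397 = 4572.36 + 548.68 + 1014.32 + 980.59 = 7115.95
ΣP(Q1 2017)·Q(Q1 2017) = 693.33×6 + 5.06×116 + 571.51×2 + 2.67×397 = 4159.98 + 586.96 + 1143.02 + 1059.99 = 6949.95
Index = 7115.95 / 6949.95 × 100 = 102.3885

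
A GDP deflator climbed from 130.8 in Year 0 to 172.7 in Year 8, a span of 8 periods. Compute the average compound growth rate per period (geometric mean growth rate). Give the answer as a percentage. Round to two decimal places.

3.53%

Growth factor = (172.7/130.8)^(1/8) = (1.320336)^(1/8) = 1.035346
Growth rate = 1.035346 − 1 = 0.035346 = 3.5346%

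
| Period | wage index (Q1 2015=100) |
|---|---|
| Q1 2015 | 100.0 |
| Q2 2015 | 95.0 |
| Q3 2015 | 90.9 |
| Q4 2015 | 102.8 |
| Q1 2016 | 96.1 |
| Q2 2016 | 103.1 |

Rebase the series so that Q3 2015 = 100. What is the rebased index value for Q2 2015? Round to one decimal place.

104.5

Rebased(Q2 2015) = 95.0 / 90.9 × 100 = 104.5105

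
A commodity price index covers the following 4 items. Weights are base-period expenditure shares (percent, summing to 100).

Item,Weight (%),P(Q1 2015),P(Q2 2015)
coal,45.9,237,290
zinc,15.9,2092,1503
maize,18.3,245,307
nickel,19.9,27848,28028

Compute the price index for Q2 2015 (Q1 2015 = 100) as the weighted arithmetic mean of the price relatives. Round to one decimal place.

coal: 45.9 × (290/237) = 45.9 × 1.223629 = 56.1646
zinc: 15.9 × (1503/2092) = 15.9 × 0.718451 = 11.4234
maize: 18.3 × (307/245) = 18.3 × 1.253061 = 22.9310
nickel: 19.9 × (28028/27848) = 19.9 × 1.006464 = 20.0286
Index = Σ wᵢ·(p₁ᵢ/p₀ᵢ) = 56.1646 + 11.4234 + 22.9310 + 20.0286 = 110.5476

110.5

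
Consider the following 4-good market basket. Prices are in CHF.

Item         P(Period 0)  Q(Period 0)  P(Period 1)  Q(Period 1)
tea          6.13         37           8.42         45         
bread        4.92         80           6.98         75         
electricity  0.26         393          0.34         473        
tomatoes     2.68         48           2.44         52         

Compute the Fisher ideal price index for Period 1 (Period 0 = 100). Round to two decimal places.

131.42

Laspeyres component (base-period weights):
ΣP(Period 1)Q(Period 0) = 8.42×37 + 6.98×80 + 0.34×393 + 2.44×48 = 311.54 + 558.4 + 133.62 + 117.12 = 1120.68
ΣP(Period 0)Q(Period 0) = 6.13×37 + 4.92×80 + 0.26×393 + 2.68×48 = 226.81 + 393.6 + 102.18 + 128.64 = 851.23
L = 1120.68 / 851.23 × 100 = 131.6542
Paasche component (current-period weights):
ΣP(Period 1)Q(Period 1) = 8.42×45 + 6.98×75 + 0.34×473 + 2.44×52 = 378.9 + 523.5 + 160.82 + 126.88 = 1190.1
ΣP(Period 0)Q(Period 1) = 6.13×45 + 4.92×75 + 0.26×473 + 2.68×52 = 275.85 + 369 + 122.98 + 139.36 = 907.19
P = 1190.1 / 907.19 × 100 = 131.1853
Fisher = √(L × P) = √(131.6542 × 131.1853) = 131.4195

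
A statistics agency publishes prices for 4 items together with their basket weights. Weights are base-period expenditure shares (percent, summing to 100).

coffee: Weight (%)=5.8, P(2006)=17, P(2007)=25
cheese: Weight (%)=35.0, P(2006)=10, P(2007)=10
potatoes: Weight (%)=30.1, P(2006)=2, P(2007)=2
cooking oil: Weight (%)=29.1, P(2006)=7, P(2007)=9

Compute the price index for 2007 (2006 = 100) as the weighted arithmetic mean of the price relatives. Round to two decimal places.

coffee: 5.8 × (25/17) = 5.8 × 1.470588 = 8.5294
cheese: 35.0 × (10/10) = 35.0 × 1.000000 = 35.0000
potatoes: 30.1 × (2/2) = 30.1 × 1.000000 = 30.1000
cooking oil: 29.1 × (9/7) = 29.1 × 1.285714 = 37.4143
Index = Σ wᵢ·(p₁ᵢ/p₀ᵢ) = 8.5294 + 35.0000 + 30.1000 + 37.4143 = 111.0437

111.04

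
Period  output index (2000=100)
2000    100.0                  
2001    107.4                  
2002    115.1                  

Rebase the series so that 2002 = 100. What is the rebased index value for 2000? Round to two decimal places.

Rebased(2000) = 100.0 / 115.1 × 100 = 86.8810

86.88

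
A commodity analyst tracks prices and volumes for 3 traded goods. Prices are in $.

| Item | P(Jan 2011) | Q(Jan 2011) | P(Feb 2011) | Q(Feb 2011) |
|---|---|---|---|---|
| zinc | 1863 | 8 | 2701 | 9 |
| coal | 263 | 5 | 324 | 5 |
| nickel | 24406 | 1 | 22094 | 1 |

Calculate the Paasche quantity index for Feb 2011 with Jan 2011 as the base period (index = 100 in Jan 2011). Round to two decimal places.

105.96

Paasche quantity index uses current-period prices as weights.
ΣP(Feb 2011)·Q(Feb 2011) = 2701×9 + 324×5 + 22094×1 = 24309 + 1620 + 22094 = 48023
ΣP(Feb 2011)·Q(Jan 2011) = 2701×8 + 324×5 + 22094×1 = 21608 + 1620 + 22094 = 45322
Index = 48023 / 45322 × 100 = 105.9596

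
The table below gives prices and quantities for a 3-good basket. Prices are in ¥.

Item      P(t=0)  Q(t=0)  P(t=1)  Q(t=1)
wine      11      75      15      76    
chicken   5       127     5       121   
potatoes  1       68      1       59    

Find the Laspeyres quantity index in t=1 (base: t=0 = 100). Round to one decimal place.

98.2

Laspeyres quantity index uses base-period prices as weights.
ΣP(t=0)·Q(t=1) = 11×76 + 5×121 + 1×59 = 836 + 605 + 59 = 1500
ΣP(t=0)·Q(t=0) = 11×75 + 5×127 + 1×68 = 825 + 635 + 68 = 1528
Index = 1500 / 1528 × 100 = 98.1675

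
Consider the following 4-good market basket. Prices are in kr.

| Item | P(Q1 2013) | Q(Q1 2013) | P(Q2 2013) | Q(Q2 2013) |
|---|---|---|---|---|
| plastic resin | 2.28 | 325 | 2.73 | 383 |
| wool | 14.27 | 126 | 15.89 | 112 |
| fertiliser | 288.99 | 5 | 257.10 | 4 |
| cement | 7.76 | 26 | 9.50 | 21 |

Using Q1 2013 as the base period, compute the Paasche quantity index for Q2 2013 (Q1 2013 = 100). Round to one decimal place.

Paasche quantity index uses current-period prices as weights.
ΣP(Q2 2013)·Q(Q2 2013) = 2.73×383 + 15.89×112 + 257.10×4 + 9.50×21 = 1045.59 + 1779.68 + 1028.4 + 199.5 = 4053.17
ΣP(Q2 2013)·Q(Q1 2013) = 2.73×325 + 15.89×126 + 257.10×5 + 9.50×26 = 887.25 + 2002.14 + 1285.5 + 247 = 4421.89
Index = 4053.17 / 4421.89 × 100 = 91.6615

91.7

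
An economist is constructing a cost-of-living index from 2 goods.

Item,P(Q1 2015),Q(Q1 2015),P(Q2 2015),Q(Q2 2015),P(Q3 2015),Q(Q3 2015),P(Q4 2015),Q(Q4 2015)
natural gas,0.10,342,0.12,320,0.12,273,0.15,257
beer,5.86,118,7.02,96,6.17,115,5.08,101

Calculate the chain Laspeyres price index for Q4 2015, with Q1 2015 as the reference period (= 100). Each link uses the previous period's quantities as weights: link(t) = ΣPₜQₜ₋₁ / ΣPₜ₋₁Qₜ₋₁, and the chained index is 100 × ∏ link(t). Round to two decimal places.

Link Q1 2015→Q2 2015:
ΣP(Q2 2015)Q(Q1 2015) = 0.12×342 + 7.02×118 = 41.04 + 828.36 = 869.4
ΣP(Q1 2015)Q(Q1 2015) = 0.10×342 + 5.86×118 = 34.2 + 691.48 = 725.68
link = 869.4/725.68 = 1.198049
Link Q2 2015→Q3 2015:
ΣP(Q3 2015)Q(Q2 2015) = 0.12×320 + 6.17×96 = 38.4 + 592.32 = 630.72
ΣP(Q2 2015)Q(Q2 2015) = 0.12×320 + 7.02×96 = 38.4 + 673.92 = 712.32
link = 630.72/712.32 = 0.885445
Link Q3 2015→Q4 2015:
ΣP(Q4 2015)Q(Q3 2015) = 0.15×273 + 5.08×115 = 40.95 + 584.2 = 625.15
ΣP(Q3 2015)Q(Q3 2015) = 0.12×273 + 6.17×115 = 32.76 + 709.55 = 742.31
link = 625.15/742.31 = 0.842168
Chained index = 100 × 1.198049 × 0.885445 × 0.842168 = 89.3377

89.34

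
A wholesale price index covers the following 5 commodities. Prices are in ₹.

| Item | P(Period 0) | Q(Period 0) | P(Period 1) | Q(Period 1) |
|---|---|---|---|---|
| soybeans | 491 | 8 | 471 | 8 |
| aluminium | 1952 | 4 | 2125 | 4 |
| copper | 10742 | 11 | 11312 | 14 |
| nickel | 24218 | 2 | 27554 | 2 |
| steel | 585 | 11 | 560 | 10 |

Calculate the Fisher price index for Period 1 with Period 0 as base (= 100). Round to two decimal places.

107.02

Laspeyres component (base-period weights):
ΣP(Period 1)Q(Period 0) = 471×8 + 2125×4 + 11312×11 + 27554×2 + 560×11 = 3768 + 8500 + 124432 + 55108 + 6160 = 197968
ΣP(Period 0)Q(Period 0) = 491×8 + 1952×4 + 10742×11 + 24218×2 + 585×11 = 3928 + 7808 + 118162 + 48436 + 6435 = 184769
L = 197968 / 184769 × 100 = 107.1435
Paasche component (current-period weights):
ΣP(Period 1)Q(Period 1) = 471×8 + 2125×4 + 11312×14 + 27554×2 + 560×10 = 3768 + 8500 + 158368 + 55108 + 5600 = 231344
ΣP(Period 0)Q(Period 1) = 491×8 + 1952×4 + 10742×14 + 24218×2 + 585×10 = 3928 + 7808 + 150388 + 48436 + 5850 = 216410
P = 231344 / 216410 × 100 = 106.9008
Fisher = √(L × P) = √(107.1435 × 106.9008) = 107.0221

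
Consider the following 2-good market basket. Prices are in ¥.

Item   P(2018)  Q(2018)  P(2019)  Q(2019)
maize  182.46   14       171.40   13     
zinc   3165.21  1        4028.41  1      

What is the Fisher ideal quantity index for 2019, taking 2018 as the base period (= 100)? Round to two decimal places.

Laspeyres component (base-period weights):
ΣP(2018)Q(2019) = 182.46×13 + 3165.21×1 = 2371.98 + 3165.21 = 5537.19
ΣP(2018)Q(2018) = 182.46×14 + 3165.21×1 = 2554.44 + 3165.21 = 5719.65
L = 5537.19 / 5719.65 × 100 = 96.8099
Paasche component (current-period weights):
ΣP(2019)Q(2019) = 171.40×13 + 4028.41×1 = 2228.2 + 4028.41 = 6256.61
ΣP(2019)Q(2018) = 171.40×14 + 4028.41×1 = 2399.6 + 4028.41 = 6428.01
P = 6256.61 / 6428.01 × 100 = 97.3335
Fisher = √(L × P) = √(96.8099 × 97.3335) = 97.0714

97.07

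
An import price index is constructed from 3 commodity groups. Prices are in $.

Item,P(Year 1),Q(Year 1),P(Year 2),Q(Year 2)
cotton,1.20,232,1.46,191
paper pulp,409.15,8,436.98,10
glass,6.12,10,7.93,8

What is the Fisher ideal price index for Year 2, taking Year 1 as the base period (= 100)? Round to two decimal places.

Laspeyres component (base-period weights):
ΣP(Year 2)Q(Year 1) = 1.46×232 + 436.98×8 + 7.93×10 = 338.72 + 3495.84 + 79.3 = 3913.86
ΣP(Year 1)Q(Year 1) = 1.20×232 + 409.15×8 + 6.12×10 = 278.4 + 3273.2 + 61.2 = 3612.8
L = 3913.86 / 3612.8 × 100 = 108.3331
Paasche component (current-period weights):
ΣP(Year 2)Q(Year 2) = 1.46×191 + 436.98×10 + 7.93×8 = 278.86 + 4369.8 + 63.44 = 4712.1
ΣP(Year 1)Q(Year 2) = 1.20×191 + 409.15×10 + 6.12×8 = 229.2 + 4091.5 + 48.96 = 4369.66
P = 4712.1 / 4369.66 × 100 = 107.8368
Fisher = √(L × P) = √(108.3331 × 107.8368) = 108.0847

108.08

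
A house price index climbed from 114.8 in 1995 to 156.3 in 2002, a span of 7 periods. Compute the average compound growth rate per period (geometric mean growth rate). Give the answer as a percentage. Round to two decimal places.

4.51%

Growth factor = (156.3/114.8)^(1/7) = (1.361498)^(1/7) = 1.045070
Growth rate = 1.045070 − 1 = 0.045070 = 4.5070%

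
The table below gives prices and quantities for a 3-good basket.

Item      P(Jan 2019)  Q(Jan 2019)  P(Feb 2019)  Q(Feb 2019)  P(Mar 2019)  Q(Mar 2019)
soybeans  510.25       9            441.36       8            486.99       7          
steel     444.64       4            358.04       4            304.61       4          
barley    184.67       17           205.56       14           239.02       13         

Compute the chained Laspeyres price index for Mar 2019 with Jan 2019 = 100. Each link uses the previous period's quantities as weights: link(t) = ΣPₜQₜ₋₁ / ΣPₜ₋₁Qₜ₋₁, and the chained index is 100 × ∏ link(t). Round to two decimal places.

100.97

Link Jan 2019→Feb 2019:
ΣP(Feb 2019)Q(Jan 2019) = 441.36×9 + 358.04×4 + 205.56×17 = 3972.24 + 1432.16 + 3494.52 = 8898.92
ΣP(Jan 2019)Q(Jan 2019) = 510.25×9 + 444.64×4 + 184.67×17 = 4592.25 + 1778.56 + 3139.39 = 9510.2
link = 8898.92/9510.2 = 0.935724
Link Feb 2019→Mar 2019:
ΣP(Mar 2019)Q(Feb 2019) = 486.99×8 + 304.61×4 + 239.02×14 = 3895.92 + 1218.44 + 3346.28 = 8460.64
ΣP(Feb 2019)Q(Feb 2019) = 441.36×8 + 358.04×4 + 205.56×14 = 3530.88 + 1432.16 + 2877.84 = 7840.88
link = 8460.64/7840.88 = 1.079042
Chained index = 100 × 0.935724 × 1.079042 = 100.9685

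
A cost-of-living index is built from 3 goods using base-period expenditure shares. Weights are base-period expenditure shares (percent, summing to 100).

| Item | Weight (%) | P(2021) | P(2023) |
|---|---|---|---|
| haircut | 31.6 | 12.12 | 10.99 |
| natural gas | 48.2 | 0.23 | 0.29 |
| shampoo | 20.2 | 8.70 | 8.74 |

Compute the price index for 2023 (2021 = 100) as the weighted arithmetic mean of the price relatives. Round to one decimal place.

haircut: 31.6 × (10.99/12.12) = 31.6 × 0.906766 = 28.6538
natural gas: 48.2 × (0.29/0.23) = 48.2 × 1.260870 = 60.7739
shampoo: 20.2 × (8.74/8.70) = 20.2 × 1.004598 = 20.2929
Index = Σ wᵢ·(p₁ᵢ/p₀ᵢ) = 28.6538 + 60.7739 + 20.2929 = 109.7206

109.7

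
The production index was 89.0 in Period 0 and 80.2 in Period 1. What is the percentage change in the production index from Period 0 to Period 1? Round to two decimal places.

Change = (80.2 − 89.0) / 89.0 × 100
       = -8.8 / 89.0 × 100 = -9.8876%

-9.89%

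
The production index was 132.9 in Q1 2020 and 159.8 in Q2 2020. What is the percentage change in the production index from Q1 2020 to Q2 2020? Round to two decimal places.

20.24%

Change = (159.8 − 132.9) / 132.9 × 100
       = 26.9 / 132.9 × 100 = 20.2408%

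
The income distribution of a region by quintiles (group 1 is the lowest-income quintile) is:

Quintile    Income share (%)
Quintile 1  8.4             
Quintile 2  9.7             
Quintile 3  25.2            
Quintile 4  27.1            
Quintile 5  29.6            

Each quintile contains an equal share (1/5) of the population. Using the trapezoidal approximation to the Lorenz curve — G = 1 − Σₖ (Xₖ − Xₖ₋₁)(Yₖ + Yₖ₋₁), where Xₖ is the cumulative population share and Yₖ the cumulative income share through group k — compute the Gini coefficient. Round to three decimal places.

0.239

Cumulative income shares Yₖ: 0.0840, 0.1810, 0.4330, 0.7040, 1.0000
Σ (Xₖ−Xₖ₋₁)(Yₖ+Yₖ₋₁) = (1/5)(0.0840+0.0000) + (1/5)(0.1810+0.0840) + (1/5)(0.4330+0.1810) + (1/5)(0.7040+0.4330) + (1/5)(1.0000+0.7040)
  = 0.0168 + 0.0530 + 0.1228 + 0.2274 + 0.3408 = 0.7608
G = 1 − 0.7608 = 0.2392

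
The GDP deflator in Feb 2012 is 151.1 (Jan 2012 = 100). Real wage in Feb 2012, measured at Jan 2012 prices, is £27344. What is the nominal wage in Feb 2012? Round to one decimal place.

41316.8

Nominal = Real × (Index/100) = 27344 × (151.1/100)
        = 27344 × 1.511 = 41316.7840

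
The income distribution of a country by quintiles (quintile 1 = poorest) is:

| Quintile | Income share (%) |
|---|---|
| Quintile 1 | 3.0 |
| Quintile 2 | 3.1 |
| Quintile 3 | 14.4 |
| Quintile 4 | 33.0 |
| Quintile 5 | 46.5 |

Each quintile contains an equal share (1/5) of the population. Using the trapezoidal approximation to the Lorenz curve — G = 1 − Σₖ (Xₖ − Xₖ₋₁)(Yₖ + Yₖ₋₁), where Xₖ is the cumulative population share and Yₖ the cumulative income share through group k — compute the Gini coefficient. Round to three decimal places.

0.468

Cumulative income shares Yₖ: 0.0300, 0.0610, 0.2050, 0.5350, 1.0000
Σ (Xₖ−Xₖ₋₁)(Yₖ+Yₖ₋₁) = (1/5)(0.0300+0.0000) + (1/5)(0.0610+0.0300) + (1/5)(0.2050+0.0610) + (1/5)(0.5350+0.2050) + (1/5)(1.0000+0.5350)
  = 0.0060 + 0.0182 + 0.0532 + 0.1480 + 0.3070 = 0.5324
G = 1 − 0.5324 = 0.4676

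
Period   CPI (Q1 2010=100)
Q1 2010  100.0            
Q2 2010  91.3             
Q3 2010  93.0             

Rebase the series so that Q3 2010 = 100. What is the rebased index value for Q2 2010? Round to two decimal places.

Rebased(Q2 2010) = 91.3 / 93.0 × 100 = 98.1720

98.17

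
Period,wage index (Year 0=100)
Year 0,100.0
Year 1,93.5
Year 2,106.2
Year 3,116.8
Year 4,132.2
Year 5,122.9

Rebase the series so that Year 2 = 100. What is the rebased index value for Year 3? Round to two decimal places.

Rebased(Year 3) = 116.8 / 106.2 × 100 = 109.9812

109.98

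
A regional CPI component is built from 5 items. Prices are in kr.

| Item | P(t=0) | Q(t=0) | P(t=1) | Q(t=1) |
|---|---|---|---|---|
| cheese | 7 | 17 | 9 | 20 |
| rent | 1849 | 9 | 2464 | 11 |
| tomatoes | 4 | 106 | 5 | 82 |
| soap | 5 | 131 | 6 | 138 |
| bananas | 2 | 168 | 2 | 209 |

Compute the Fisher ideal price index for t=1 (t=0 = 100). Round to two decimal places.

132.00

Laspeyres component (base-period weights):
ΣP(t=1)Q(t=0) = 9×17 + 2464×9 + 5×106 + 6×131 + 2×168 = 153 + 22176 + 530 + 786 + 336 = 23981
ΣP(t=0)Q(t=0) = 7×17 + 1849×9 + 4×106 + 5×131 + 2×168 = 119 + 16641 + 424 + 655 + 336 = 18175
L = 23981 / 18175 × 100 = 131.9450
Paasche component (current-period weights):
ΣP(t=1)Q(t=1) = 9×20 + 2464×11 + 5×82 + 6×138 + 2×209 = 180 + 27104 + 410 + 828 + 418 = 28940
ΣP(t=0)Q(t=1) = 7×20 + 1849×11 + 4×82 + 5×138 + 2×209 = 140 + 20339 + 328 + 690 + 418 = 21915
P = 28940 / 21915 × 100 = 132.0557
Fisher = √(L × P) = √(131.9450 × 132.0557) = 132.0003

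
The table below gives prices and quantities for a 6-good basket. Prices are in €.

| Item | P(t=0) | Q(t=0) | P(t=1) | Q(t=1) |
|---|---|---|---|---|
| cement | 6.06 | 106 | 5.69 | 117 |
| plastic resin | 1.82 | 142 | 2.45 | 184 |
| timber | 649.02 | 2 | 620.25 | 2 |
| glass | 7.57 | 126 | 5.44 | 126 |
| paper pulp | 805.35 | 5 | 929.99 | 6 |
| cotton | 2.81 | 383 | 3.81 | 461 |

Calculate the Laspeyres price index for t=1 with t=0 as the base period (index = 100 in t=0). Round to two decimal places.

108.85

Laspeyres price index uses base-period quantities as weights.
ΣP(t=1)·Q(t=0) = 5.69×106 + 2.45×142 + 620.25×2 + 5.44×126 + 929.99×5 + 3.81×383 = 603.14 + 347.9 + 1240.5 + 685.44 + 4649.95 + 1459.23 = 8986.16
ΣP(t=0)·Q(t=0) = 6.06×106 + 1.82×142 + 649.02×2 + 7.57×126 + 805.35×5 + 2.81×383 = 642.36 + 258.44 + 1298.04 + 953.82 + 4026.75 + 1076.23 = 8255.64
Index = 8986.16 / 8255.64 × 100 = 108.8487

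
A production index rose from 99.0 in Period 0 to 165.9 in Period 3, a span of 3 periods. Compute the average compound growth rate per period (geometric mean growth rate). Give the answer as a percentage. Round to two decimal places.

18.78%

Growth factor = (165.9/99.0)^(1/3) = (1.675758)^(1/3) = 1.187783
Growth rate = 1.187783 − 1 = 0.187783 = 18.7783%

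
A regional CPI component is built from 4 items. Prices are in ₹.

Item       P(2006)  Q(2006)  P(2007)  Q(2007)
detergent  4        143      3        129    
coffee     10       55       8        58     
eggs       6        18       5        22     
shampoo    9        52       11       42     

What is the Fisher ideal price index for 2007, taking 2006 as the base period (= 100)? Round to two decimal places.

Laspeyres component (base-period weights):
ΣP(2007)Q(2006) = 3×143 + 8×55 + 5×18 + 11×52 = 429 + 440 + 90 + 572 = 1531
ΣP(2006)Q(2006) = 4×143 + 10×55 + 6×18 + 9×52 = 572 + 550 + 108 + 468 = 1698
L = 1531 / 1698 × 100 = 90.1649
Paasche component (current-period weights):
ΣP(2007)Q(2007) = 3×129 + 8×58 + 5×22 + 11×42 = 387 + 464 + 110 + 462 = 1423
ΣP(2006)Q(2007) = 4×129 + 10×58 + 6×22 + 9×42 = 516 + 580 + 132 + 378 = 1606
P = 1423 / 1606 × 100 = 88.6052
Fisher = √(L × P) = √(90.1649 × 88.6052) = 89.3817

89.38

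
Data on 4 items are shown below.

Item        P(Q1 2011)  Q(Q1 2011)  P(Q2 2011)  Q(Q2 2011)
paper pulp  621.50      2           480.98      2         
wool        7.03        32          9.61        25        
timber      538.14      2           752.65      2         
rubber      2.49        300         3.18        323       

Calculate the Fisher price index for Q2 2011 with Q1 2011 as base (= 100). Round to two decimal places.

Laspeyres component (base-period weights):
ΣP(Q2 2011)Q(Q1 2011) = 480.98×2 + 9.61×32 + 752.65×2 + 3.18×300 = 961.96 + 307.52 + 1505.3 + 954 = 3728.78
ΣP(Q1 2011)Q(Q1 2011) = 621.50×2 + 7.03×32 + 538.14×2 + 2.49×300 = 1243 + 224.96 + 1076.28 + 747 = 3291.24
L = 3728.78 / 3291.24 × 100 = 113.2941
Paasche component (current-period weights):
ΣP(Q2 2011)Q(Q2 2011) = 480.98×2 + 9.61×25 + 752.65×2 + 3.18×323 = 961.96 + 240.25 + 1505.3 + 1027.14 = 3734.65
ΣP(Q1 2011)Q(Q2 2011) = 621.50×2 + 7.03×25 + 538.14×2 + 2.49×323 = 1243 + 175.75 + 1076.28 + 804.27 = 3299.3
P = 3734.65 / 3299.3 × 100 = 113.1952
Fisher = √(L × P) = √(113.2941 × 113.1952) = 113.2446

113.24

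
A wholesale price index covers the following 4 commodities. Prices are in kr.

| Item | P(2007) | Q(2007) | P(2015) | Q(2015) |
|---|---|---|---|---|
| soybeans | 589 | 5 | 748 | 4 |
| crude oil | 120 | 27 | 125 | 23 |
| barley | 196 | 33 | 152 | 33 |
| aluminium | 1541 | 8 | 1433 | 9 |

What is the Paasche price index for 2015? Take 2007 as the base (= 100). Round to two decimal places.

Paasche price index uses current-period quantities as weights.
ΣP(2015)·Q(2015) = 748×4 + 125×23 + 152×33 + 1433×9 = 2992 + 2875 + 5016 + 12897 = 23780
ΣP(2007)·Q(2015) = 589×4 + 120×23 + 196×33 + 1541×9 = 2356 + 2760 + 6468 + 13869 = 25453
Index = 23780 / 25453 × 100 = 93.4271

93.43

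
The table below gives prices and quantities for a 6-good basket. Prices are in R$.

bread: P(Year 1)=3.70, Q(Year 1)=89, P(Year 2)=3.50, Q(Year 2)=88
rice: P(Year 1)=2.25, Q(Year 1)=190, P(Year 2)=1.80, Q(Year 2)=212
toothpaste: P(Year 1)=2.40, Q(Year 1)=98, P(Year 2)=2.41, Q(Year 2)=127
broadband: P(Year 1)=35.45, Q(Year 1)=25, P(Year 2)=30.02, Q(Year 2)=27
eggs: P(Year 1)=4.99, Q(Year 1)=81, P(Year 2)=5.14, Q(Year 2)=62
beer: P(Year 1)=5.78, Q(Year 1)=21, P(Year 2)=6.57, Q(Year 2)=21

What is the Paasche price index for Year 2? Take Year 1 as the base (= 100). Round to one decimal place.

Paasche price index uses current-period quantities as weights.
ΣP(Year 2)·Q(Year 2) = 3.50×88 + 1.80×212 + 2.41×127 + 30.02×27 + 5.14×62 + 6.57×21 = 308 + 381.6 + 306.07 + 810.54 + 318.68 + 137.97 = 2262.86
ΣP(Year 1)·Q(Year 2) = 3.70×88 + 2.25×212 + 2.40×127 + 35.45×27 + 4.99×62 + 5.78×21 = 325.6 + 477 + 304.8 + 957.15 + 309.38 + 121.38 = 2495.31
Index = 2262.86 / 2495.31 × 100 = 90.6845

90.7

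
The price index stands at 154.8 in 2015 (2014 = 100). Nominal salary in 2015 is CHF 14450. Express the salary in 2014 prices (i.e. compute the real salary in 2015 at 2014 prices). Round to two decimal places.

Real = Nominal ÷ (Index/100) = 14450 ÷ (154.8/100)
     = 14450 ÷ 1.548 = 9334.6253

9334.63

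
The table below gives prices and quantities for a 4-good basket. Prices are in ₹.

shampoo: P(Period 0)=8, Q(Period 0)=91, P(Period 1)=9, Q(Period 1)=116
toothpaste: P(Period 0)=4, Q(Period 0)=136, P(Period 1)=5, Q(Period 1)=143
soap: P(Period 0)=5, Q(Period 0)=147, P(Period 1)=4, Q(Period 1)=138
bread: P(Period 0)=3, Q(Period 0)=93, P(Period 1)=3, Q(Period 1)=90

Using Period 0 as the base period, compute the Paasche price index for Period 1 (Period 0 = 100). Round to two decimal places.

Paasche price index uses current-period quantities as weights.
ΣP(Period 1)·Q(Period 1) = 9×116 + 5×143 + 4×138 + 3×90 = 1044 + 715 + 552 + 270 = 2581
ΣP(Period 0)·Q(Period 1) = 8×116 + 4×143 + 5×138 + 3×90 = 928 + 572 + 690 + 270 = 2460
Index = 2581 / 2460 × 100 = 104.9187

104.92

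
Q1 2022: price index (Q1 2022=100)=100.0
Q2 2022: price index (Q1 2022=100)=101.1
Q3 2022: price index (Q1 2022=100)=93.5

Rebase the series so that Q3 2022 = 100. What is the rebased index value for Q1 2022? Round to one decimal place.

Rebased(Q1 2022) = 100.0 / 93.5 × 100 = 106.9519

107.0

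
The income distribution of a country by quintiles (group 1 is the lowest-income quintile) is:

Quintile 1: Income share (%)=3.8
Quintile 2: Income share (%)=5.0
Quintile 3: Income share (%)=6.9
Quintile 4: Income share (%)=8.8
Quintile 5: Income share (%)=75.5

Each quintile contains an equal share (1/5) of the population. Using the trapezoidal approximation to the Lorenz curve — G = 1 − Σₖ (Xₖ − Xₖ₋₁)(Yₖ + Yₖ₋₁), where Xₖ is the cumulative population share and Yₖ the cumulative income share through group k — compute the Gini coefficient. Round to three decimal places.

Cumulative income shares Yₖ: 0.0380, 0.0880, 0.1570, 0.2450, 1.0000
Σ (Xₖ−Xₖ₋₁)(Yₖ+Yₖ₋₁) = (1/5)(0.0380+0.0000) + (1/5)(0.0880+0.0380) + (1/5)(0.1570+0.0880) + (1/5)(0.2450+0.1570) + (1/5)(1.0000+0.2450)
  = 0.0076 + 0.0252 + 0.0490 + 0.0804 + 0.2490 = 0.4112
G = 1 − 0.4112 = 0.5888

0.589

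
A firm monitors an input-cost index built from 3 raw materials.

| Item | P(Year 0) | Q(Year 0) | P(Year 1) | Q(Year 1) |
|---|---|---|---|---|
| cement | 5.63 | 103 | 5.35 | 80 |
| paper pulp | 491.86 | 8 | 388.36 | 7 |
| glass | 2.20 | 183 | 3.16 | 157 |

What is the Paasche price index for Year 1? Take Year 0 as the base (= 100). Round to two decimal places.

Paasche price index uses current-period quantities as weights.
ΣP(Year 1)·Q(Year 1) = 5.35×80 + 388.36×7 + 3.16×157 = 428 + 2718.52 + 496.12 = 3642.64
ΣP(Year 0)·Q(Year 1) = 5.63×80 + 491.86×7 + 2.20×157 = 450.4 + 3443.02 + 345.4 = 4238.82
Index = 3642.64 / 4238.82 × 100 = 85.9352

85.94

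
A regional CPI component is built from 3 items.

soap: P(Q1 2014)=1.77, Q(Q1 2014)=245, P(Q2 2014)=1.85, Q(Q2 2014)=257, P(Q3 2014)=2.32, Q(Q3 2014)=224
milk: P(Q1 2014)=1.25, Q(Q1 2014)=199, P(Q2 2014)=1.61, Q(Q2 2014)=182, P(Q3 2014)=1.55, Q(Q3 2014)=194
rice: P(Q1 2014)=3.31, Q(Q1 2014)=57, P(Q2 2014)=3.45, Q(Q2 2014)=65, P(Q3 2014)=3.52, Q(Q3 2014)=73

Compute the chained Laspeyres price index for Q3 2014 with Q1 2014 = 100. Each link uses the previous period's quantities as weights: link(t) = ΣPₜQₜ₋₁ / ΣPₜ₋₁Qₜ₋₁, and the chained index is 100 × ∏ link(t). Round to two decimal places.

124.23

Link Q1 2014→Q2 2014:
ΣP(Q2 2014)Q(Q1 2014) = 1.85×245 + 1.61×199 + 3.45×57 = 453.25 + 320.39 + 196.65 = 970.29
ΣP(Q1 2014)Q(Q1 2014) = 1.77×245 + 1.25×199 + 3.31×57 = 433.65 + 248.75 + 188.67 = 871.07
link = 970.29/871.07 = 1.113906
Link Q2 2014→Q3 2014:
ΣP(Q3 2014)Q(Q2 2014) = 2.32×257 + 1.55×182 + 3.52×65 = 596.24 + 282.1 + 228.8 = 1107.14
ΣP(Q2 2014)Q(Q2 2014) = 1.85×257 + 1.61×182 + 3.45×65 = 475.45 + 293.02 + 224.25 = 992.72
link = 1107.14/992.72 = 1.115259
Chained index = 100 × 1.113906 × 1.115259 = 124.2294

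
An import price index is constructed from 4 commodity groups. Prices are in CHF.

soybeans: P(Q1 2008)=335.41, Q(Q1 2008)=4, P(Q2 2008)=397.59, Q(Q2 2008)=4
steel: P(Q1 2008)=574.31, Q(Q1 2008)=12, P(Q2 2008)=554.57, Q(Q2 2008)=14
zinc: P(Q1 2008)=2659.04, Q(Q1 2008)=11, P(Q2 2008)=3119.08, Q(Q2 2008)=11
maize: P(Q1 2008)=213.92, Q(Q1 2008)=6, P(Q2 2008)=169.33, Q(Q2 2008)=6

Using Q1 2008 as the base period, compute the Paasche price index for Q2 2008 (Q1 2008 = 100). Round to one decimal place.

Paasche price index uses current-period quantities as weights.
ΣP(Q2 2008)·Q(Q2 2008) = 397.59×4 + 554.57×14 + 3119.08×11 + 169.33×6 = 1590.36 + 7763.98 + 34309.88 + 1015.98 = 44680.2
ΣP(Q1 2008)·Q(Q2 2008) = 335.41×4 + 574.31×14 + 2659.04×11 + 213.92×6 = 1341.64 + 8040.34 + 29249.44 + 1283.52 = 39914.94
Index = 44680.2 / 39914.94 × 100 = 111.9385

111.9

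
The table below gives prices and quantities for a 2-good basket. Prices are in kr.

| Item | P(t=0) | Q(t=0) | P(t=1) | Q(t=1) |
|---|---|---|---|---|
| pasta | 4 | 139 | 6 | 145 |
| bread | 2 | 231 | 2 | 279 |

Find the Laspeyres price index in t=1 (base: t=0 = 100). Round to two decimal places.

Laspeyres price index uses base-period quantities as weights.
ΣP(t=1)·Q(t=0) = 6×139 + 2×231 = 834 + 462 = 1296
ΣP(t=0)·Q(t=0) = 4×139 + 2×231 = 556 + 462 = 1018
Index = 1296 / 1018 × 100 = 127.3084

127.31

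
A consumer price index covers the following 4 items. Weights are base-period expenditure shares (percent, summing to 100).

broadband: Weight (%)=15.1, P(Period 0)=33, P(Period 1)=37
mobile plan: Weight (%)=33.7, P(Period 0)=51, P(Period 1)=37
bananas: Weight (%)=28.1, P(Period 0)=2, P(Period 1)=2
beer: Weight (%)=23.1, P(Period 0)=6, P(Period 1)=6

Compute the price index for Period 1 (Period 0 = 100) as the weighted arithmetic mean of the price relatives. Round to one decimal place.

92.6

broadband: 15.1 × (37/33) = 15.1 × 1.121212 = 16.9303
mobile plan: 33.7 × (37/51) = 33.7 × 0.725490 = 24.4490
bananas: 28.1 × (2/2) = 28.1 × 1.000000 = 28.1000
beer: 23.1 × (6/6) = 23.1 × 1.000000 = 23.1000
Index = Σ wᵢ·(p₁ᵢ/p₀ᵢ) = 16.9303 + 24.4490 + 28.1000 + 23.1000 = 92.5793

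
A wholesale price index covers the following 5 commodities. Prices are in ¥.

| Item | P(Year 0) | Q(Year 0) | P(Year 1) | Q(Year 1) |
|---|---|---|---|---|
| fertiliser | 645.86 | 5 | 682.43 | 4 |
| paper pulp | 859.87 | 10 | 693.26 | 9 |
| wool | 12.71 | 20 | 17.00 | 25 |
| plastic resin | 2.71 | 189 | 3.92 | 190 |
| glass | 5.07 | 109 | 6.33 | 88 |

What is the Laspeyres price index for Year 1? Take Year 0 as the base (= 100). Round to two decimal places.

92.15

Laspeyres price index uses base-period quantities as weights.
ΣP(Year 1)·Q(Year 0) = 682.43×5 + 693.26×10 + 17.00×20 + 3.92×189 + 6.33×109 = 3412.15 + 6932.6 + 340 + 740.88 + 689.97 = 12115.6
ΣP(Year 0)·Q(Year 0) = 645.86×5 + 859.87×10 + 12.71×20 + 2.71×189 + 5.07×109 = 3229.3 + 8598.7 + 254.2 + 512.19 + 552.63 = 13147.02
Index = 12115.6 / 13147.02 × 100 = 92.1547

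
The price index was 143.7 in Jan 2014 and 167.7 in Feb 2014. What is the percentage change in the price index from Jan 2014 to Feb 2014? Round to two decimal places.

16.70%

Change = (167.7 − 143.7) / 143.7 × 100
       = 24.0 / 143.7 × 100 = 16.7015%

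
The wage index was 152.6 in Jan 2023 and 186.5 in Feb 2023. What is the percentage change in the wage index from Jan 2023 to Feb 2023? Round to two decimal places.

22.21%

Change = (186.5 − 152.6) / 152.6 × 100
       = 33.9 / 152.6 × 100 = 22.2149%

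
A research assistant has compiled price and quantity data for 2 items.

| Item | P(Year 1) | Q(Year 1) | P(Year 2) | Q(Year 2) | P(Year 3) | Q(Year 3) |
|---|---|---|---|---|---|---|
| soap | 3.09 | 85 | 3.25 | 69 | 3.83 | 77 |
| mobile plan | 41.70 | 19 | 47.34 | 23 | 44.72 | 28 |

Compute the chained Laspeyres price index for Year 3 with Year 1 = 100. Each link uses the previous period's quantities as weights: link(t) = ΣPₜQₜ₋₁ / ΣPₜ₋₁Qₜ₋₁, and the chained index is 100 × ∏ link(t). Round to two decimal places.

109.73

Link Year 1→Year 2:
ΣP(Year 2)Q(Year 1) = 3.25×85 + 47.34×19 = 276.25 + 899.46 = 1175.71
ΣP(Year 1)Q(Year 1) = 3.09×85 + 41.70×19 = 262.65 + 792.3 = 1054.95
link = 1175.71/1054.95 = 1.114470
Link Year 2→Year 3:
ΣP(Year 3)Q(Year 2) = 3.83×69 + 44.72×23 = 264.27 + 1028.56 = 1292.83
ΣP(Year 2)Q(Year 2) = 3.25×69 + 47.34×23 = 224.25 + 1088.82 = 1313.07
link = 1292.83/1313.07 = 0.984586
Chained index = 100 × 1.114470 × 0.984586 = 109.7291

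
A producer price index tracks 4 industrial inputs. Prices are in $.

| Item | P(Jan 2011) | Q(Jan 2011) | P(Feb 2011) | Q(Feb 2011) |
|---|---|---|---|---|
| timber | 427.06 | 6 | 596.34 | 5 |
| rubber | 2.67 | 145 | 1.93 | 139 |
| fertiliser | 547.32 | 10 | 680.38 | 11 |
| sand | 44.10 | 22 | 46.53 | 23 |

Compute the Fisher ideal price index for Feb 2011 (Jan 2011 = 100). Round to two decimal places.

124.06

Laspeyres component (base-period weights):
ΣP(Feb 2011)Q(Jan 2011) = 596.34×6 + 1.93×145 + 680.38×10 + 46.53×22 = 3578.04 + 279.85 + 6803.8 + 1023.66 = 11685.35
ΣP(Jan 2011)Q(Jan 2011) = 427.06×6 + 2.67×145 + 547.32×10 + 44.10×22 = 2562.36 + 387.15 + 5473.2 + 970.2 = 9392.91
L = 11685.35 / 9392.91 × 100 = 124.4061
Paasche component (current-period weights):
ΣP(Feb 2011)Q(Feb 2011) = 596.34×5 + 1.93×139 + 680.38×11 + 46.53×23 = 2981.7 + 268.27 + 7484.18 + 1070.19 = 11804.34
ΣP(Jan 2011)Q(Feb 2011) = 427.06×5 + 2.67×139 + 547.32×11 + 44.10×23 = 2135.3 + 371.13 + 6020.52 + 1014.3 = 9541.25
P = 11804.34 / 9541.25 × 100 = 123.7190
Fisher = √(L × P) = √(124.4061 × 123.7190) = 124.0621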